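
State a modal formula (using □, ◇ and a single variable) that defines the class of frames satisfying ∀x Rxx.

□p → p

The condition is reflexivity. The T schema □p → p defines it.
Suppose □p→p is valid. At any x set V(p)={w : Rxw}. Then □p holds at x, so p holds at x, i.e. Rxx.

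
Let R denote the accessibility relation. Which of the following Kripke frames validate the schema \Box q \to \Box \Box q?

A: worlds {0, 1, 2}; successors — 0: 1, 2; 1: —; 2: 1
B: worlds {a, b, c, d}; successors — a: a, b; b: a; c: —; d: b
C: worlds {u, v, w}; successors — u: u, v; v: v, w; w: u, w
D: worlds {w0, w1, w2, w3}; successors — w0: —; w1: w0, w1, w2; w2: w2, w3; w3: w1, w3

Frame correspondent (Sahlqvist): \forall x \forall y \forall z (Rxy \wedge Ryz \to Rxz) — i.e. transitivity.
A: ✓.
B: fails — Rdb and Rba but not Rda.
C: fails — Ruv and Rvw but not Ruw.
D: fails — Rw1w2 and Rw2w3 but not Rw1w3.
Valid on: A.

A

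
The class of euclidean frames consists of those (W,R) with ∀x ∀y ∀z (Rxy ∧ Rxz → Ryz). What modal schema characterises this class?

◇r → □◇r

This is the Euclidean property; the standard corresponding axiom is 5: ◇r → □◇r.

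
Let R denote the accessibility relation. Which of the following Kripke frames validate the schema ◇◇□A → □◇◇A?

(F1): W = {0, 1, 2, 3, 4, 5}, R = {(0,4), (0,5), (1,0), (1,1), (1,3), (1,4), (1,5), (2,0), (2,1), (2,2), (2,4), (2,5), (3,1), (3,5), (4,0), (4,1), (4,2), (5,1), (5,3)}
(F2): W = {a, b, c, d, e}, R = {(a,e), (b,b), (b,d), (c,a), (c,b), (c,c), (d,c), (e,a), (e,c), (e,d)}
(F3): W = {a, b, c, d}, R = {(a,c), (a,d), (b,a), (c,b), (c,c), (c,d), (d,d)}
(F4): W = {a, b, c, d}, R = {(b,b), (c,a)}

The schema corresponds to a generalized confluence (Geach) condition: ∀x ∀y ∀z ((xR²y ∧ xRz) → ∃w (yRw ∧ zR²w)).
(F1): fails — 1R²0, 1R0 but no w with 0Rw and 0R²w.
(F2): fails — cR²a, cRa but no w with aRw and aR²w.
(F3): fails — aR²b, aRd but no w with bRw and dR²w.
(F4): ✓.

(F4)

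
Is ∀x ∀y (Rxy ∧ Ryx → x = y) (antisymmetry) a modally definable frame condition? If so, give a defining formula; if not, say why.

No — not modally definable

If a class were modally definable it would be closed under surjective bounded morphisms (Goldblatt–Thomason).
The 4-cycle (worlds s,t,u,v with s→t→u→v→s) is antisymmetric. Sending even-indexed worlds to s and odd-indexed worlds to t is a surjective bounded morphism onto the two-world frame with s↔t, which is not antisymmetric.
So the class is not modally definable.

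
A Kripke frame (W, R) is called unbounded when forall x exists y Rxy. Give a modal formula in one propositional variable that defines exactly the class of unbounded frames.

The condition is seriality. The D schema □r → ◇r defines it.

□r → ◇r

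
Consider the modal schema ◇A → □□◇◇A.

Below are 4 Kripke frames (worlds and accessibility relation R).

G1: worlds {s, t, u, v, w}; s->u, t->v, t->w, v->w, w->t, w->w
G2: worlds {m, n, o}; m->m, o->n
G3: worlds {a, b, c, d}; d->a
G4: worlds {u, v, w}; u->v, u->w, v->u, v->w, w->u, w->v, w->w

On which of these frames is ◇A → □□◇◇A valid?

Frame correspondent (Sahlqvist): ∀x ∀y ∀z ((xRy ∧ xR²z) → ∃w (y = w ∧ zR²w)) — i.e. a generalized confluence (Geach) condition.
G1: fails — tRv, tR²t but no w* with v=w* and tR²w*.
G2: condition met.
G3: condition met.
G4: condition met.
Valid on: G2, G3, G4.

G2, G3, G4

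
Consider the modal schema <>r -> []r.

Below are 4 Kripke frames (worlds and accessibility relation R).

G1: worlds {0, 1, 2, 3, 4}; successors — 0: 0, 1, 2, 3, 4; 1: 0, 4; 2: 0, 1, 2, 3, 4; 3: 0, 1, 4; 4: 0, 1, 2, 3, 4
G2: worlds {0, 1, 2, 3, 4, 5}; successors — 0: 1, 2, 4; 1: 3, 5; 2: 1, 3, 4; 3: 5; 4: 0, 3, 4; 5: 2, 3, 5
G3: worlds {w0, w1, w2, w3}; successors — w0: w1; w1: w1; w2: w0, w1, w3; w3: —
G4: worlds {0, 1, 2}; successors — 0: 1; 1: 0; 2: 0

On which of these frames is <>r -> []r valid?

The schema corresponds to partial functionality: forall x forall y forall z (Rxy & Rxz -> y = z).
G1: fails — 0 sees both 0 and 1.
G2: fails — 0 sees both 1 and 2.
G3: fails — w2 sees both w0 and w1.
G4: condition met.

G4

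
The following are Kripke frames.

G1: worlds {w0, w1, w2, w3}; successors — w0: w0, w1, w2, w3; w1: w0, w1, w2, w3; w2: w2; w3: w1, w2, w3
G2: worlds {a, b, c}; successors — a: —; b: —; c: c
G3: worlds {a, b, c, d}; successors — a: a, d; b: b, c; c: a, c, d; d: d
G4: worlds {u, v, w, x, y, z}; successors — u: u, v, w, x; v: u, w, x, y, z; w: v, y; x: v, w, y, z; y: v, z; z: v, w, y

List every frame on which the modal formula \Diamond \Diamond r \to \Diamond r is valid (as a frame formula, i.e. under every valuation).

This is the axiom for transitivity; its first-order frame correspondent is \forall x \forall y \forall z (Rxy \wedge Ryz \to Rxz).
G1: fails — Rw3w1 and Rw1w0 but not Rw3w0.
G2: holds.
G3: fails — Rbc and Rcd but not Rbd.
G4: fails — Ruv and Rvz but not Ruz.
Valid on: G2.

G2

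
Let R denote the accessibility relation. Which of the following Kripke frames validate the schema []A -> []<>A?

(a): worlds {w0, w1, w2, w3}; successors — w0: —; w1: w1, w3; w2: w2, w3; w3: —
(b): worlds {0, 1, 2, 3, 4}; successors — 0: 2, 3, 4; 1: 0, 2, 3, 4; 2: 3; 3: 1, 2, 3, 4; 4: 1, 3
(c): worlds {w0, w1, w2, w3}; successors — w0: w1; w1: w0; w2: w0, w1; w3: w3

(b)

Frame correspondent (Sahlqvist): forall x forall z (xRz -> exists w (xRw & zRw)) — i.e. a generalized confluence (Geach) condition.
(a): fails — w1Rw3 but no w with w1Rw and w3Rw.
(b): condition met.
(c): fails — w0Rw1 but no w with w0Rw and w1Rw.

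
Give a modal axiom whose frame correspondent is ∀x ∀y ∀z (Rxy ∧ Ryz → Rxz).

A defining formula is □s → □□s (the 4 axiom).

□s → □□s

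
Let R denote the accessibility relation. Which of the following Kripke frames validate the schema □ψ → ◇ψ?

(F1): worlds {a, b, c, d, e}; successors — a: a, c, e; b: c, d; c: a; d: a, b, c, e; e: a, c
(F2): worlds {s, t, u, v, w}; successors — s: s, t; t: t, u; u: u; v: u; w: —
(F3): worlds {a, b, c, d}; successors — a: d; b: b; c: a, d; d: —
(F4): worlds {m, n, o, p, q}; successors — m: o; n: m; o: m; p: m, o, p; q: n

The schema corresponds to seriality: ∀x ∃y Rxy.
(F1): condition met.
(F2): fails — world w has no successor.
(F3): fails — world d has no successor.
(F4): condition met.
Valid on: (F1), (F4).

(F1), (F4)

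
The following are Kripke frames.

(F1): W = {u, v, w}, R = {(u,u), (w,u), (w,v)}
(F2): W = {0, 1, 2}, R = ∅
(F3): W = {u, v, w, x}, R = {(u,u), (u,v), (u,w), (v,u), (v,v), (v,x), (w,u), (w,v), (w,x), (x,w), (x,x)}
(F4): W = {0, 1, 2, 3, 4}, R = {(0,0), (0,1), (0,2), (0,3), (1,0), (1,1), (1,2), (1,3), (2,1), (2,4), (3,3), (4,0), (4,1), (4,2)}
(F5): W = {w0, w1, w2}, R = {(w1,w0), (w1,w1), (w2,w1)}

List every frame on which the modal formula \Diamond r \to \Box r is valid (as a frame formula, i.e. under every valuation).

This is the axiom for partial functionality; its first-order frame correspondent is \forall x \forall y \forall z (Rxy \wedge Rxz \to y = z).
(F1): fails — w sees both u and v.
(F2): ✓.
(F3): fails — u sees both u and v.
(F4): fails — 0 sees both 0 and 1.
(F5): fails — w1 sees both w0 and w1.

(F2)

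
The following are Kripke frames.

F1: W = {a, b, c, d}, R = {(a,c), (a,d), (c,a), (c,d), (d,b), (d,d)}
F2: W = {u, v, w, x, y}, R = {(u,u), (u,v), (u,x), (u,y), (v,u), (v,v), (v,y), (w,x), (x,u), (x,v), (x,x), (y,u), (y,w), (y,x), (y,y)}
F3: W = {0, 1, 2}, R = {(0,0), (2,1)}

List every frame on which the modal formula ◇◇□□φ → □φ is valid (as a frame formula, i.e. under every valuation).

This is the axiom for a generalized confluence (Geach) condition; its first-order frame correspondent is ∀x ∀y ∀z ((xR²y ∧ xRz) → ∃w (yR²w ∧ z = w)).
F1: fails — aR²a, aRc but no w with aR²w and c=w.
F2: fails — uR²w, uRy but no t with wR²t and y=t.
F3: condition met.

F3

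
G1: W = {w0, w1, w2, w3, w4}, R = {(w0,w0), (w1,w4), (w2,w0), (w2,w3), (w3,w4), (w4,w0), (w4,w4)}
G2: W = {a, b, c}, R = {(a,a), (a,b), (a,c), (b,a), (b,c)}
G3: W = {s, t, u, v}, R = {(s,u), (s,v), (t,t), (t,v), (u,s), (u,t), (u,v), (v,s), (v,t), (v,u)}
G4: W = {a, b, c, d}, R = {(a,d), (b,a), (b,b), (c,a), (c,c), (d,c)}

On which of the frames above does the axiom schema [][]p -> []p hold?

G2, G3

The schema corresponds to density: forall x forall y (Rxy -> exists z (Rxz & Rzy)).
G1: fails — Rw2w3 but no z with Rw2z and Rzw3.
G2: condition met.
G3: condition met.
G4: fails — Rad but no z with Raz and Rzd.
Valid on: G2, G3.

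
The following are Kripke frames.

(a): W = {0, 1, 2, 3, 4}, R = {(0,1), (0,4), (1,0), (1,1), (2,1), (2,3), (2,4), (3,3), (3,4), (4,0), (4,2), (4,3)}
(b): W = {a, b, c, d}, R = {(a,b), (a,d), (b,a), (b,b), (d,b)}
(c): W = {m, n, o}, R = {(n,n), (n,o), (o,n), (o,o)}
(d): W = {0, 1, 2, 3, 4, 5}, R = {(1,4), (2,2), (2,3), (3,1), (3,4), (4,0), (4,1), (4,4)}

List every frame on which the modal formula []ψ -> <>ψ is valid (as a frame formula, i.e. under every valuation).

(a)

This is the axiom for seriality; its first-order frame correspondent is forall x exists y Rxy.
(a): condition met.
(b): fails — world c has no successor.
(c): fails — world m has no successor.
(d): fails — world 0 has no successor.
Valid on: (a).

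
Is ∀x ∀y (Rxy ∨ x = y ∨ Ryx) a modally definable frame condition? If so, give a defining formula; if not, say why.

If a class were modally definable it would be closed under disjoint unions (Goldblatt–Thomason).
Take 4 disjoint single-world reflexive frames: each is trivially connected, but their disjoint union has 4 worlds with no edge between distinct components, so it is not connected.
So no modal formula (or set of formulas) defines exactly the connected frames.

Not modally definable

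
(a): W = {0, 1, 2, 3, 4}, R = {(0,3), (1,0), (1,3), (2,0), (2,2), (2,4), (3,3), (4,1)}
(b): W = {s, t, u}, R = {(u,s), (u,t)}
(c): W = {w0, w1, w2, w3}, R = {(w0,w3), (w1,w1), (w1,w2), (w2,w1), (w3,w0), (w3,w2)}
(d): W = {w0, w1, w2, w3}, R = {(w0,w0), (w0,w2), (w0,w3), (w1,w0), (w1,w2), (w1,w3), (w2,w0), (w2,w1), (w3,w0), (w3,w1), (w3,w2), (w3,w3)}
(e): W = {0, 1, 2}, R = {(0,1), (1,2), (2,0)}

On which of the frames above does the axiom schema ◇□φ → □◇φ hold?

(d), (e)

The schema corresponds to convergence: ∀x ∀y ∀z (Rxy ∧ Rxz → ∃w (Ryw ∧ Rzw)).
(a): fails — R20 and R22 but 0 and 2 have no common successor.
(b): fails — Rus and Rus but s and s have no common successor.
(c): fails — Rw3w2 and Rw3w0 but w2 and w0 have no common successor.
(d): condition met.
(e): condition met.
Valid on: (d), (e).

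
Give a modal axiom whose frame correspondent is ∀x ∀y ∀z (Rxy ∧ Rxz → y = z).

◇r → □r

A defining formula is ◇r → □r (the CD axiom).
Suppose ◇r→□r is valid. Take Rxy, Rxz and set V(r)={y}. Then ◇r at x, so □r at x, so r at z, i.e. z=y.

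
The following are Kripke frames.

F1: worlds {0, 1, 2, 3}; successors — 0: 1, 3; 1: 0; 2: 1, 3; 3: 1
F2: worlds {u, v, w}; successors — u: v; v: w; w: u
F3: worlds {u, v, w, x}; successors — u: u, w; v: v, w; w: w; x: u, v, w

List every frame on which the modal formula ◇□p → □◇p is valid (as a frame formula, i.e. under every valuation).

Frame correspondent (Sahlqvist): ∀x ∀y ∀z (Rxy ∧ Rxz → ∃w (Ryw ∧ Rzw)) — i.e. convergence.
F1: fails — R01 and R03 but 1 and 3 have no common successor.
F2: holds.
F3: holds.
Valid on: F2, F3.

F2, F3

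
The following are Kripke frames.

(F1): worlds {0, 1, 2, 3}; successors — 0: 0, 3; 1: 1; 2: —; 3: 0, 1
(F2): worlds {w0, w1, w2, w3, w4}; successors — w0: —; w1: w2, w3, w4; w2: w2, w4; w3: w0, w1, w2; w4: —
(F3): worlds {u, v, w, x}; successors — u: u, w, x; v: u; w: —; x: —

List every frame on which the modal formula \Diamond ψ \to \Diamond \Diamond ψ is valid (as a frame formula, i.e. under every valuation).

The schema corresponds to a generalized confluence (Geach) condition: \forall x \forall y (xRy \to \exists w (y = w \wedge x R^2 w)).
(F1): ✓.
(F2): fails — w1Rw3 but no w with w3=w and w1R²w.
(F3): ✓.
Valid on: (F1), (F3).

(F1), (F3)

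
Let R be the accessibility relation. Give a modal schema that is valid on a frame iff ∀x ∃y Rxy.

A defining formula is □s → ◇s (the D axiom).
Suppose □s→◇s is valid. At any x set V(s)=W. Then □s at x, so ◇s at x, so x has a successor.

□s → ◇s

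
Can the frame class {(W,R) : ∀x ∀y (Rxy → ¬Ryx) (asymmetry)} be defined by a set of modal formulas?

Modal frame validity is preserved under surjective bounded morphisms.
The 5-cycle (worlds s,t,u,v,w with s→t→u→v→w→s) is asymmetric. Mapping every world to a single reflexive point • is a surjective bounded morphism, and the reflexive point is not asymmetric (R•• but asymmetry requires ¬R••).
So no modal formula (or set of formulas) defines exactly the asymmetric frames.

No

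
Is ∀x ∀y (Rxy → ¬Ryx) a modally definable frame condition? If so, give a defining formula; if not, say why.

Not definable by any modal formula

Any modally definable frame class is closed under surjective bounded morphisms.
The 3-cycle (worlds a,b,c with a→b→c→a) is asymmetric. Mapping every world to a single reflexive point • is a surjective bounded morphism, and the reflexive point is not asymmetric (R•• but asymmetry requires ¬R••).
Hence asymmetry is not modally definable.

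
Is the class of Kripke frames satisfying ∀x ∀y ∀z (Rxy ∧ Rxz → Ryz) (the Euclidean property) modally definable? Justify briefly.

Definable; ◇r → □◇r defines it

The condition is the Euclidean property. A defining modal formula is ◇r → □◇r.
Suppose ◇r→□◇r is valid. Take Rxy, Rxz and set V(r)={y}. Then ◇r at x, so □◇r at x, so ◇r at z, so some w with Rzw has r; w=y, i.e. Rzy. By symmetry of the argument, Ryz.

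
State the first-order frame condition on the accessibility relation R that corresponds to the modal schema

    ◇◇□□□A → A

This is a Sahlqvist (Geach-type) schema ◇^2□^3A → □^0◇^0A.
First-order correspondent: ∀x ∀y (xR²y → ∃w (yR³w ∧ x = w)).

∀x ∀y (xR²y → ∃w (yR³w ∧ x = w))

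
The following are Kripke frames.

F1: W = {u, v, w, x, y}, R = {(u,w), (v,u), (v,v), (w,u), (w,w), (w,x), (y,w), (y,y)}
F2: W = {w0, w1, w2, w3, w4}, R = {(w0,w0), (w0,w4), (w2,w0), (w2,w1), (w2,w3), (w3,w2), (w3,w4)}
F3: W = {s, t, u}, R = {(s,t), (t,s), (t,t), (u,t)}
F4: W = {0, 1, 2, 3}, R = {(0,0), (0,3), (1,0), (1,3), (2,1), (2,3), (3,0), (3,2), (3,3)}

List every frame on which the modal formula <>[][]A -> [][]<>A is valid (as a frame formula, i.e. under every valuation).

This is the axiom for a generalized confluence (Geach) condition; its first-order frame correspondent is forall x forall y forall z ((xRy & x R^2 z) -> exists w (y R^2 w & zRw)).
F1: fails — uRw, uR²x but no t with wR²t and xRt.
F2: fails — w0Rw0, w0R²w4 but no w with w0R²w and w4Rw.
F3: condition met.
F4: condition met.
Valid on: F3, F4.

F3, F4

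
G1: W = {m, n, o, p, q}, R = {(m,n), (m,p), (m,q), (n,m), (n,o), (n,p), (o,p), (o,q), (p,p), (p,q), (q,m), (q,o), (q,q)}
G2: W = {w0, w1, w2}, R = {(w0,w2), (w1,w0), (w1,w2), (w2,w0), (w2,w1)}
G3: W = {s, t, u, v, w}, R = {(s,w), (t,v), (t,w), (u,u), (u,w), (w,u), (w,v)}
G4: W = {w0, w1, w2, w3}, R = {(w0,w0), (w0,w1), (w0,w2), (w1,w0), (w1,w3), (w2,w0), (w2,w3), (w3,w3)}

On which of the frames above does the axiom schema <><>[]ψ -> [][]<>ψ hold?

G1

Frame correspondent (Sahlqvist): forall x forall y forall z ((x R^2 y & x R^2 z) -> exists w (yRw & zRw)) — i.e. a generalized confluence (Geach) condition.
G1: condition met.
G2: fails — w1R²w0, w1R²w2 but no w with w0Rw and w2Rw.
G3: fails — sR²u, sR²v but no w* with uRw* and vRw*.
G4: fails — w0R²w0, w0R²w3 but no w with w0Rw and w3Rw.
Valid on: G1.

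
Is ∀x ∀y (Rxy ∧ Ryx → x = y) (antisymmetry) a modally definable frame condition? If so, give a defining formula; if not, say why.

Any modally definable frame class is closed under surjective bounded morphisms.
The 6-cycle (worlds 0,1,2,3,4,5 with 0→1→2→3→4→5→0) is antisymmetric. Sending even-indexed worlds to • and odd-indexed worlds to ∘ is a surjective bounded morphism onto the two-world frame with •↔∘, which is not antisymmetric.
So the class is not modally definable.

No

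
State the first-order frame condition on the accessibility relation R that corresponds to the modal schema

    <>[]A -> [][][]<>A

forall x forall y forall z ((xRy & x R^3 z) -> exists w (yRw & zRw))

This is a Sahlqvist (Geach-type) schema ◇^1□^1A → □^3◇^1A.
First-order correspondent: forall x forall y forall z ((xRy & x R^3 z) -> exists w (yRw & zRw)).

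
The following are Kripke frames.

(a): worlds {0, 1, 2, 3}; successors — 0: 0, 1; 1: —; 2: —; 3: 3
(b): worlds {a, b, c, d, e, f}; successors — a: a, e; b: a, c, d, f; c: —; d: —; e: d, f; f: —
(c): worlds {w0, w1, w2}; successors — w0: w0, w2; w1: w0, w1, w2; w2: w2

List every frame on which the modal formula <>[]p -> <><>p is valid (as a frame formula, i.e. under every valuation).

(c)

Frame correspondent (Sahlqvist): forall x forall y (xRy -> exists w (yRw & x R^2 w)) — i.e. a generalized confluence (Geach) condition.
(a): fails — 0R1 but no w with 1Rw and 0R²w.
(b): fails — bRc but no w with cRw and bR²w.
(c): condition met.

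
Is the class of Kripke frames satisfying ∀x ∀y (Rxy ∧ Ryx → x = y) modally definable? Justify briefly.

Modal frame validity is preserved under surjective bounded morphisms.
The 6-cycle (worlds w0,w1,w2,w3,w4,w5 with w0→w1→w2→w3→w4→w5→w0) is antisymmetric. Sending even-indexed worlds to • and odd-indexed worlds to ∘ is a surjective bounded morphism onto the two-world frame with •↔∘, which is not antisymmetric.
Hence antisymmetry is not modally definable.

Not definable by any modal formula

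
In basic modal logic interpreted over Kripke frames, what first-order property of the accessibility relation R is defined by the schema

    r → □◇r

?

symmetry: ∀x ∀y (Rxy → Ryx)

Suppose r→□◇r is valid. Take Rxy and set V(r)={x}. Then r at x, so □◇r at x, so ◇r at y, so some z with Ryz has r; z=x, i.e. Ryx.
Conversely, on a frame with symmetry the schema holds at every world under every valuation.
So the correspondent is symmetry.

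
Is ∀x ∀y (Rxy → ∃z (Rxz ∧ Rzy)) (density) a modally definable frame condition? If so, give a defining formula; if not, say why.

Definable; □□r → □r defines it

This is a Sahlqvist condition; the C4 axiom □□r → □r defines it.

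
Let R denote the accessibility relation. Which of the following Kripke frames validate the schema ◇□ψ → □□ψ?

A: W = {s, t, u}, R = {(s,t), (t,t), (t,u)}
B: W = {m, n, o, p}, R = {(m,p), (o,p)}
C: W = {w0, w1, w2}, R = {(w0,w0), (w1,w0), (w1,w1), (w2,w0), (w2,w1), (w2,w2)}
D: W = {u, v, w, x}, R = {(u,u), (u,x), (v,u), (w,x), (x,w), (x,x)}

B

The schema corresponds to a generalized confluence (Geach) condition: ∀x ∀y ∀z ((xRy ∧ xR²z) → ∃w (yRw ∧ z = w)).
A: fails — tRu, tR²t but no w with uRw and t=w.
B: satisfies the condition.
C: fails — w1Rw0, w1R²w1 but no w with w0Rw and w1=w.
D: fails — uRu, uR²w but no t with uRt and w=t.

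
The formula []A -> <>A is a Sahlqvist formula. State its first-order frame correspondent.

Suppose □A→◇A is valid. At any x set V(A)=W. Then □A at x, so ◇A at x, so x has a successor.

seriality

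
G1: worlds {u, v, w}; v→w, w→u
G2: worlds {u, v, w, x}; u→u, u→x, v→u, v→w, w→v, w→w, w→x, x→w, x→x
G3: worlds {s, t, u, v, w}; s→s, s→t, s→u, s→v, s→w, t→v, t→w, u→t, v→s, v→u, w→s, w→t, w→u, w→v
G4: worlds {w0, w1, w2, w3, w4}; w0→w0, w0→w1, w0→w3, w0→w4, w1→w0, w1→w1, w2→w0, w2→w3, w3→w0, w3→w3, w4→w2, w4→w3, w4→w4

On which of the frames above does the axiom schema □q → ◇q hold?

The schema corresponds to seriality: ∀x ∃y Rxy.
G1: fails — world u has no successor.
G2: satisfies the condition.
G3: satisfies the condition.
G4: satisfies the condition.
Valid on: G2, G3, G4.

G2, G3, G4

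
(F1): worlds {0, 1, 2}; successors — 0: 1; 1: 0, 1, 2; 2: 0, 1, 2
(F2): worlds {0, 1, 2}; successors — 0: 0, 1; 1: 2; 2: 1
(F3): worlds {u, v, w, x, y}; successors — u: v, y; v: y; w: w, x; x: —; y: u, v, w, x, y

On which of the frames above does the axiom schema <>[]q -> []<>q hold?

(F1)

This is the axiom for convergence; its first-order frame correspondent is forall x forall y forall z (Rxy & Rxz -> exists w (Ryw & Rzw)).
(F1): ✓.
(F2): fails — R00 and R01 but 0 and 1 have no common successor.
(F3): fails — Rww and Rwx but w and x have no common successor.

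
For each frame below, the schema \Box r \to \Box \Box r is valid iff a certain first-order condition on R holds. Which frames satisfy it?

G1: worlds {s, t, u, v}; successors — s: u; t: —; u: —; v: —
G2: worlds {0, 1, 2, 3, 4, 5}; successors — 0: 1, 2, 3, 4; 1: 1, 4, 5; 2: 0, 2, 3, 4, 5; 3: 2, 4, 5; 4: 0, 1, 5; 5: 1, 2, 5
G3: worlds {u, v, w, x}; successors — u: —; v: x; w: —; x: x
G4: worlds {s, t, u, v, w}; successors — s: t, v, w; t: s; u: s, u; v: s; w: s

Frame correspondent (Sahlqvist): \forall x \forall y \forall z (Rxy \wedge Ryz \to Rxz) — i.e. transitivity.
G1: ✓.
G2: fails — R34 and R40 but not R30.
G3: ✓.
G4: fails — Rus and Rsv but not Ruv.

G1, G3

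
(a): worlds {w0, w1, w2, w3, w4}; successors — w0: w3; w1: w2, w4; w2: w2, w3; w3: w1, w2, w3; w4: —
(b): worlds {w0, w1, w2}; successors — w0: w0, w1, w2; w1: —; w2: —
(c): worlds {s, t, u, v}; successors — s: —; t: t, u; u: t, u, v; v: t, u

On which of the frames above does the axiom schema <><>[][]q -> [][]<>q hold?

(c)

This is the axiom for a generalized confluence (Geach) condition; its first-order frame correspondent is forall x forall y forall z ((x R^2 y & x R^2 z) -> exists w (y R^2 w & zRw)).
(a): fails — w3R²w1, w3R²w4 but no w with w1R²w and w4Rw.
(b): fails — w0R²w0, w0R²w1 but no w with w0R²w and w1Rw.
(c): ✓.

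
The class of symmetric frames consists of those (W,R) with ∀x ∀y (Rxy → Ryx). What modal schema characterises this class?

The condition is symmetry. The B schema s → □◇s defines it.

s → □◇s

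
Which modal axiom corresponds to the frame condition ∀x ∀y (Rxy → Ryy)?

This is shift-reflexivity; the standard corresponding axiom is T□: □(□q → q).

□(□q → q)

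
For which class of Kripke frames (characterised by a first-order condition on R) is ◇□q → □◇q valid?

Suppose ◇□q→□◇q is valid. Take Rxy, Rxz and set V(q)={w : Ryw}. Then □q at y so ◇□q at x, so □◇q at x, so ◇q at z, giving w with Rzw and Ryw.
The converse is a direct semantic check.
Frame condition: ∀x ∀y ∀z (Rxy ∧ Rxz → ∃w (Ryw ∧ Rzw)).

Convergence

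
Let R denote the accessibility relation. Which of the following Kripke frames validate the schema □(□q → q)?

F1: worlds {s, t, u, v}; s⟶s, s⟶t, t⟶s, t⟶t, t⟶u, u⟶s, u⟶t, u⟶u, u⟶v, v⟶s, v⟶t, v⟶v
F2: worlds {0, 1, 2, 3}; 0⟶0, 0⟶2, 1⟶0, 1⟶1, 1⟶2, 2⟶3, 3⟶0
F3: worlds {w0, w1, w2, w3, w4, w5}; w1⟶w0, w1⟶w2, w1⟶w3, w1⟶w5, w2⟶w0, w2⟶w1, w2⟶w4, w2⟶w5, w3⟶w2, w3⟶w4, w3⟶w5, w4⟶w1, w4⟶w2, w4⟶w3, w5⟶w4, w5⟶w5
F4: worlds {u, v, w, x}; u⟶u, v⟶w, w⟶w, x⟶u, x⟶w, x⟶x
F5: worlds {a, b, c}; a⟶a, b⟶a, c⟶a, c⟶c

F1, F4, F5

The schema corresponds to shift-reflexivity: ∀x ∀y (Rxy → Ryy).
F1: holds.
F2: fails — R02 but not R22.
F3: fails — Rw1w2 but not Rw2w2.
F4: holds.
F5: holds.
Valid on: F1, F4, F5.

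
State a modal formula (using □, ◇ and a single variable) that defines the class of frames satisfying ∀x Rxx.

□s → s

This is reflexivity; the standard corresponding axiom is T: □s → s.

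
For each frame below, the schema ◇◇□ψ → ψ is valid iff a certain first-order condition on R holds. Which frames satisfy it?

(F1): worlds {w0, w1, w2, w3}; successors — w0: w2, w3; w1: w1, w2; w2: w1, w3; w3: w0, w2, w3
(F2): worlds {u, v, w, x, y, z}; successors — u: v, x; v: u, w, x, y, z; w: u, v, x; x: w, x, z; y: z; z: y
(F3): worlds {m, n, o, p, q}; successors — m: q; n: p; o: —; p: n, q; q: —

Frame correspondent (Sahlqvist): ∀x ∀y (xR²y → ∃w (yRw ∧ x = w)) — i.e. a generalized confluence (Geach) condition.
(F1): fails — w0R²w0 but no w with w0Rw and w0=w.
(F2): fails — uR²u but no t with uRt and u=t.
(F3): fails — nR²n but no w with nRw and n=w.

none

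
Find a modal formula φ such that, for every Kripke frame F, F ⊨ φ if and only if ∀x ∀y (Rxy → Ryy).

A defining formula is □(□s → s) (the T□ axiom).
Suppose □(□s→s) is valid. Take Rxy and set V(s)={w : Ryw}. Then at y, □s holds; since □(□s→s) at x, □s→s at y, so s at y, i.e. Ryy.

□(□s → s)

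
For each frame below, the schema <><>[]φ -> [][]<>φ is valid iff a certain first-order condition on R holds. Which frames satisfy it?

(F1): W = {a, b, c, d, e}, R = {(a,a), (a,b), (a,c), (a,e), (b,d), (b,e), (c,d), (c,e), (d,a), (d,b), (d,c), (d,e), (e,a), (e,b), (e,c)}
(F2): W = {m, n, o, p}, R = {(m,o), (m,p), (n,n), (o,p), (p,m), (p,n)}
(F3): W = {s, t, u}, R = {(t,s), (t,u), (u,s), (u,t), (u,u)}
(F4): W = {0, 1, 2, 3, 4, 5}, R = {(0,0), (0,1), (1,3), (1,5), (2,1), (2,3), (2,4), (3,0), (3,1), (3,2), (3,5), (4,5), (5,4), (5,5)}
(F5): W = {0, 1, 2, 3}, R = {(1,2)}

(F5)

Frame correspondent (Sahlqvist): forall x forall y forall z ((x R^2 y & x R^2 z) -> exists w (yRw & zRw)) — i.e. a generalized confluence (Geach) condition.
(F1): fails — aR²b, aR²e but no w with bRw and eRw.
(F2): fails — mR²m, mR²n but no w with mRw and nRw.
(F3): fails — tR²s, tR²s but no w with sRw and sRw.
(F4): fails — 0R²0, 0R²1 but no w with 0Rw and 1Rw.
(F5): condition met.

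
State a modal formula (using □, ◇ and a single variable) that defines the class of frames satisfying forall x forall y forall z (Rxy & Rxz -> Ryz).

◇r → □◇r

A defining formula is ◇r → □◇r (the 5 axiom).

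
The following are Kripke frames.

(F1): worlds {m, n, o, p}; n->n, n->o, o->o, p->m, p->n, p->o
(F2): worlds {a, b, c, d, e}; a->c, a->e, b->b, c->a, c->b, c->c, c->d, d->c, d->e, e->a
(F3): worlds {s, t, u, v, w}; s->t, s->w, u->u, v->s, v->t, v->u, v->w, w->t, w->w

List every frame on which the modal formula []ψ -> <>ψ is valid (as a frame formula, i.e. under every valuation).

(F2)

This is the axiom for seriality; its first-order frame correspondent is forall x exists y Rxy.
(F1): fails — world m has no successor.
(F2): condition met.
(F3): fails — world t has no successor.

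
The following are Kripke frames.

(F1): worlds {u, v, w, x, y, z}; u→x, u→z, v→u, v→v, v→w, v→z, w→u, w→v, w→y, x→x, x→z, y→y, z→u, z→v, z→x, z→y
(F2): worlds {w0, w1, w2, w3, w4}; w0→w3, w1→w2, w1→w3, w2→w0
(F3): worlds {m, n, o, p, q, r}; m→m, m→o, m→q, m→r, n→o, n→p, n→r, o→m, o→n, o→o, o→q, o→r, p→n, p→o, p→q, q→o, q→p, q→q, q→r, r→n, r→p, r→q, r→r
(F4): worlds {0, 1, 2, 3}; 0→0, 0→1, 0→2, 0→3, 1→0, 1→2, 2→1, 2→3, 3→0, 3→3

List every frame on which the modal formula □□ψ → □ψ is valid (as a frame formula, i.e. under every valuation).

Frame correspondent (Sahlqvist): ∀x ∀y (Rxy → ∃z (Rxz ∧ Rzy)) — i.e. density.
(F1): holds.
(F2): fails — Rw1w2 but no z with Rw1z and Rzw2.
(F3): holds.
(F4): fails — R21 but no z with R2z and Rz1.

(F1), (F3)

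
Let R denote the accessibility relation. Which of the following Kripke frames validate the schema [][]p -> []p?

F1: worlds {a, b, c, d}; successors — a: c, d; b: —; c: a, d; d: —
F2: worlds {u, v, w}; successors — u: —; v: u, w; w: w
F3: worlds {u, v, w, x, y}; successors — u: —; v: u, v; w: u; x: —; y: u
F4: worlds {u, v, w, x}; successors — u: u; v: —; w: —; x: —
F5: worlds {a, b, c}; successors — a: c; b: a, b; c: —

F4

The schema corresponds to density: forall x forall y (Rxy -> exists z (Rxz & Rzy)).
F1: fails — Rac but no z with Raz and Rzc.
F2: fails — Rvu but no z with Rvz and Rzu.
F3: fails — Ryu but no z with Ryz and Rzu.
F4: ✓.
F5: fails — Rac but no z with Raz and Rzc.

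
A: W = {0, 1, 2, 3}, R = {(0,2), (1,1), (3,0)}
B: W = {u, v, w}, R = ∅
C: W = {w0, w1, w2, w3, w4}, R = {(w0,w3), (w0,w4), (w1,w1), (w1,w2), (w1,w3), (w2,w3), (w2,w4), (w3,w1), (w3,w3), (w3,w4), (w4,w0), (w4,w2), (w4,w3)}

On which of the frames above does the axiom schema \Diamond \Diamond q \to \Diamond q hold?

B

This is the axiom for transitivity; its first-order frame correspondent is \forall x \forall y \forall z (Rxy \wedge Ryz \to Rxz).
A: fails — R30 and R02 but not R32.
B: condition met.
C: fails — Rw1w2 and Rw2w4 but not Rw1w4.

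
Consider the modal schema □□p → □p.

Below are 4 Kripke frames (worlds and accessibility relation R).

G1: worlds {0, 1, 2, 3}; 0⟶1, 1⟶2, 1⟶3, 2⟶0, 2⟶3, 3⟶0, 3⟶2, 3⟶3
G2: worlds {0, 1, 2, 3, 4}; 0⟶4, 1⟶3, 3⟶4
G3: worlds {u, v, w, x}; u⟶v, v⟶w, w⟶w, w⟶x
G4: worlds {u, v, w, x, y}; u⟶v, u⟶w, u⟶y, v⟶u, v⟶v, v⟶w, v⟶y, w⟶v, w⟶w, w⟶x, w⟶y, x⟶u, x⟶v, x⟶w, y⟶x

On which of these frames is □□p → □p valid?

none

Frame correspondent (Sahlqvist): ∀x ∀y (Rxy → ∃z (Rxz ∧ Rzy)) — i.e. density.
G1: fails — R01 but no z with R0z and Rz1.
G2: fails — R34 but no z with R3z and Rz4.
G3: fails — Ruv but no z with Ruz and Rzv.
G4: fails — Ryx but no z with Ryz and Rzx.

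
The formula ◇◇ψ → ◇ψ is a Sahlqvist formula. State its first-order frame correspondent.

transitivity

Replacing ψ by ¬ψ and contraposing gives the equivalent schema □ψ → □□ψ.
Suppose □ψ→□□ψ is valid. Take Rxy, Ryz and set V(ψ)={w : Rxw}. Then □ψ at x, so □□ψ at x, so □ψ at y, so ψ at z, i.e. Rxz.
Conversely, any frame satisfying ∀x ∀y ∀z (Rxy ∧ Ryz → Rxz) validates the schema.
So the correspondent is transitivity.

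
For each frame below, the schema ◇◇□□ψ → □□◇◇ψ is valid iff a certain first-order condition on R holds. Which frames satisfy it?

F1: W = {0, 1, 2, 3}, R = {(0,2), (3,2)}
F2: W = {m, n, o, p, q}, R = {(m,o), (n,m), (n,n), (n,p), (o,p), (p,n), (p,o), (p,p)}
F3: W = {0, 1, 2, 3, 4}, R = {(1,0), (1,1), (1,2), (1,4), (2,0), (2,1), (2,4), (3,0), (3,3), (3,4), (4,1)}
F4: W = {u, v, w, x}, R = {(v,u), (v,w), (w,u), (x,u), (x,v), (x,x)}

Frame correspondent (Sahlqvist): ∀x ∀y ∀z ((xR²y ∧ xR²z) → ∃w (yR²w ∧ zR²w)) — i.e. a generalized confluence (Geach) condition.
F1: ✓.
F2: ✓.
F3: fails — 1R²0, 1R²0 but no w with 0R²w and 0R²w.
F4: fails — vR²u, vR²u but no t with uR²t and uR²t.
Valid on: F1, F2.

F1, F2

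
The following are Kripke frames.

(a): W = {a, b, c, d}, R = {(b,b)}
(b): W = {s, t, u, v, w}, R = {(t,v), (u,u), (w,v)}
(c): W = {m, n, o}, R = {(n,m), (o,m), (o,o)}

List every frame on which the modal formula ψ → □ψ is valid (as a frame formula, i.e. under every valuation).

(a)

This is the axiom for a generalized confluence (Geach) condition; its first-order frame correspondent is ∀x ∀z (xRz → ∃w (x = w ∧ z = w)).
(a): holds.
(b): fails — tRv but t ≠ v.
(c): fails — nRm but n ≠ m.
Valid on: (a).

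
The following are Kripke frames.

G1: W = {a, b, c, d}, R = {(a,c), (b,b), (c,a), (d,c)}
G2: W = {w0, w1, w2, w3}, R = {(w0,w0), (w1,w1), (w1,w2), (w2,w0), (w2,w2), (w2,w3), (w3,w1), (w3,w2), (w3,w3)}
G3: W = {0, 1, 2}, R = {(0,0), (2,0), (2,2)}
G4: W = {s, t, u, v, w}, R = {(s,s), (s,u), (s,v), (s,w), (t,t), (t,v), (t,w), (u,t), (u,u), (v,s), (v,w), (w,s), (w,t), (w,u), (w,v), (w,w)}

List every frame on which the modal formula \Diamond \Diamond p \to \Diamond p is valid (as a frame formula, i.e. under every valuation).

G3

Frame correspondent (Sahlqvist): \forall x \forall y \forall z (Rxy \wedge Ryz \to Rxz) — i.e. transitivity.
G1: fails — Rac and Rca but not Raa.
G2: fails — Rw1w2 and Rw2w0 but not Rw1w0.
G3: holds.
G4: fails — Rtv and Rvs but not Rts.
Valid on: G3.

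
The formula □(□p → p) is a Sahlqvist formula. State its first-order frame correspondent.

Shift-reflexivity

This schema is the T□ axiom.
Its frame correspondent is shift-reflexivity — ∀x ∀y (Rxy → Ryy).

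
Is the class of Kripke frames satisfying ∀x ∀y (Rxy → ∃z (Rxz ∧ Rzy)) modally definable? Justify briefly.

This is a Sahlqvist condition; the C4 axiom □□r → □r defines it.
Suppose □□r→□r is valid. Take Rxy and set V(r)={w : xR²w}. Then □□r at x, so □r at x, so r at y, i.e. ∃z(Rxz∧Rzy).

Definable; □□r → □r defines it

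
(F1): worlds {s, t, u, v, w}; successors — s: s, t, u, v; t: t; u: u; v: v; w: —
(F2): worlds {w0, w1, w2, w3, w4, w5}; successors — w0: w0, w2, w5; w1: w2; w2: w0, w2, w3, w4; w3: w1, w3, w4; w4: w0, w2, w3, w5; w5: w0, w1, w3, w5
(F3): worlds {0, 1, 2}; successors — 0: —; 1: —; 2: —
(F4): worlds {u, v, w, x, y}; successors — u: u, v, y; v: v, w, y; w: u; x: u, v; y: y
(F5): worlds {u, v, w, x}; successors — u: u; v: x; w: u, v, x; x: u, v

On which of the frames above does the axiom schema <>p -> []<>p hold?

(F3)

This is the axiom for the Euclidean property; its first-order frame correspondent is forall x forall y forall z (Rxy & Rxz -> Ryz).
(F1): fails — Rsv and Rsu but not Rvu.
(F2): fails — Rw0w5 and Rw0w2 but not Rw5w2.
(F3): satisfies the condition.
(F4): fails — Ruv and Ruu but not Rvu.
(F5): fails — Rvx and Rvx but not Rxx.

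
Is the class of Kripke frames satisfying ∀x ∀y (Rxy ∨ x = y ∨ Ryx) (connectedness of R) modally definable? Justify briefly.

No

Any modally definable frame class is closed under disjoint unions.
Take 2 disjoint single-world reflexive frames: each is trivially connected, but their disjoint union has 2 worlds with no edge between distinct components, so it is not connected.
So the class is not modally definable.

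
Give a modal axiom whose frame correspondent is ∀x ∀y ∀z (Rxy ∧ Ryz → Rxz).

The condition is transitivity. The 4 schema □p → □□p defines it.
Suppose □p→□□p is valid. Take Rxy, Ryz and set V(p)={w : Rxw}. Then □p at x, so □□p at x, so □p at y, so p at z, i.e. Rxz.

□p → □□p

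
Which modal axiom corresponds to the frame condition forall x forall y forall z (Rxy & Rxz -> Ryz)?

◇q → □◇q

This is the Euclidean property; the standard corresponding axiom is 5: ◇q → □◇q.
Suppose ◇q→□◇q is valid. Take Rxy, Rxz and set V(q)={y}. Then ◇q at x, so □◇q at x, so ◇q at z, so some w with Rzw has q; w=y, i.e. Rzy. By symmetry of the argument, Ryz.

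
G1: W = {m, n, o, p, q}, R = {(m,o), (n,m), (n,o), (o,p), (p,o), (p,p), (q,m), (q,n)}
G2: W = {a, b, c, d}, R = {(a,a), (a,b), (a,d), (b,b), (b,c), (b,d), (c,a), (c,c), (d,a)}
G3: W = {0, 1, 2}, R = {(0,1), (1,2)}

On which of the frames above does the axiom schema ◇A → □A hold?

G3

This is the axiom for partial functionality; its first-order frame correspondent is ∀x ∀y ∀z (Rxy ∧ Rxz → y = z).
G1: fails — n sees both m and o.
G2: fails — a sees both a and b.
G3: ✓.
Valid on: G3.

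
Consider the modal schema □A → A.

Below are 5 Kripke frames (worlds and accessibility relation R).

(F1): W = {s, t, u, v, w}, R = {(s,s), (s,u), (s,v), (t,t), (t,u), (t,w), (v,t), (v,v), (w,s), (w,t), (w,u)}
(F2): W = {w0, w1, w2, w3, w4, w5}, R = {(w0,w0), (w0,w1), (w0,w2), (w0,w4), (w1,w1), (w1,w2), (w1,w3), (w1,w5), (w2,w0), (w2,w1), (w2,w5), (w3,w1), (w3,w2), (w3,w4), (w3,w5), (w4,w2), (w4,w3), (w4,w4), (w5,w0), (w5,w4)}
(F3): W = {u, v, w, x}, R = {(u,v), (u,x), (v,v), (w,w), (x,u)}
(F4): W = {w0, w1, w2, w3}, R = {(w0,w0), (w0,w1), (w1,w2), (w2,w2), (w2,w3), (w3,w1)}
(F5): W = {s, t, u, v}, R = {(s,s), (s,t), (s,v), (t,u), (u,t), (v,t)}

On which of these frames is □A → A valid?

The schema corresponds to reflexivity: ∀x Rxx.
(F1): fails — world u does not see itself.
(F2): fails — world w2 does not see itself.
(F3): fails — world u does not see itself.
(F4): fails — world w1 does not see itself.
(F5): fails — world t does not see itself.

none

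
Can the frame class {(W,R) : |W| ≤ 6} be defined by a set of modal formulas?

If a class were modally definable it would be closed under disjoint unions (Goldblatt–Thomason).
Any modal formula valid on each of 7 disjoint one-world frames is valid on their disjoint union (validity is preserved under disjoint unions). Each one-world frame has |W|=1≤6, but the union has |W|=7.
So the class is not modally definable.

No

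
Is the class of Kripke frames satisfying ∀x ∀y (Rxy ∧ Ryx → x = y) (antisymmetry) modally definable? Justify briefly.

Any modally definable frame class is closed under surjective bounded morphisms.
The 8-cycle (worlds w0,w1,w2,w3,w4,w5,w6,w7 with w0→w1→w2→w3→w4→w5→w6→w7→w0) is antisymmetric. Sending even-indexed worlds to s and odd-indexed worlds to t is a surjective bounded morphism onto the two-world frame with s↔t, which is not antisymmetric.
Hence antisymmetry is not modally definable.

No — not modally definable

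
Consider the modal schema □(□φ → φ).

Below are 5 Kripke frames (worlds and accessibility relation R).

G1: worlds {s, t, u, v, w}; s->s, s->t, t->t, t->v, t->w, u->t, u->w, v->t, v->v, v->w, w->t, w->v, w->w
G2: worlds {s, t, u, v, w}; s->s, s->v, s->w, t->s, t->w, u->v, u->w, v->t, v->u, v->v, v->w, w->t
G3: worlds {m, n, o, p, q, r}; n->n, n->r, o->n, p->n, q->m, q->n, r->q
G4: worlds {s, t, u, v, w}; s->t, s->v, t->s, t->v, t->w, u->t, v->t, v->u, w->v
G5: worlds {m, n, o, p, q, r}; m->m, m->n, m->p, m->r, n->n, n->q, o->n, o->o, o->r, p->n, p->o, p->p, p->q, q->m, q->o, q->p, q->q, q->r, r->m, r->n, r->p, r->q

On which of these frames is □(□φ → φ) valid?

This is the axiom for shift-reflexivity; its first-order frame correspondent is ∀x ∀y (Rxy → Ryy).
G1: ✓.
G2: fails — Rwt but not Rtt.
G3: fails — Rnr but not Rrr.
G4: fails — Rtv but not Rvv.
G5: fails — Ror but not Rrr.
Valid on: G1.

G1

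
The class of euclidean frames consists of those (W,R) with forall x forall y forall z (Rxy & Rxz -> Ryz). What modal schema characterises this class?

◇ψ → □◇ψ

A defining formula is ◇ψ → □◇ψ (the 5 axiom).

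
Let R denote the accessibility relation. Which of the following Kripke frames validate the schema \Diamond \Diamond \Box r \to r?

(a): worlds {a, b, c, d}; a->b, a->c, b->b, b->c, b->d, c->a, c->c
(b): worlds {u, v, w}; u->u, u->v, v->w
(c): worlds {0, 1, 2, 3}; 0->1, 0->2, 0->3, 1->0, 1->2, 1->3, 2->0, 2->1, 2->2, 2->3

The schema corresponds to a generalized confluence (Geach) condition: \forall x \forall y (x R^2 y \to \exists w (yRw \wedge x = w)).
(a): fails — aR²a but no w with aRw and a=w.
(b): fails — uR²v but no t with vRt and u=t.
(c): fails — 0R²0 but no w with 0Rw and 0=w.

none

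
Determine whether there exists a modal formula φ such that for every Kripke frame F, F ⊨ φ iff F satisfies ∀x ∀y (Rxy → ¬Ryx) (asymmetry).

If a class were modally definable it would be closed under surjective bounded morphisms (Goldblatt–Thomason).
The 5-cycle (worlds 0,1,2,3,4 with 0→1→2→3→4→0) is asymmetric. Mapping every world to a single reflexive point • is a surjective bounded morphism, and the reflexive point is not asymmetric (R•• but asymmetry requires ¬R••).
So the class is not modally definable.

Not modally definable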